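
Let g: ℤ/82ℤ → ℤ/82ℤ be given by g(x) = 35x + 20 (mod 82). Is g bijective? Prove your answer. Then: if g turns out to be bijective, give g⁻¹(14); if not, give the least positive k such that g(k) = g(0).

By definition, g is injective if g(s) = g(t) implies s = t.
If g(s) = g(t), then 35s ≡ 35t (mod 82). Because gcd(35, 82) = 1, we may cancel 35 to get s ≡ t (mod 82).
We now compute 35⁻¹ mod 82 explicitly. Euclid's algorithm: 82 = 2·35 + 12, 35 = 2·12 + 11, 12 = 1·11 + 1; back-substituting gives 1 = 75·35 − 32·82, so 35⁻¹ ≡ 75 (mod 82).
For any y ∈ ℤ/82ℤ, x = 75(y − 20) mod 82 satisfies g(x) = 35·75(y − 20) + 20 ≡ y (since 35·75 ≡ 1 mod 82). So every y has a preimage.
Hence g is bijective.
Since g is bijective, we compute g⁻¹(14): solve 35x + 20 ≡ 14 (mod 82), i.e. 35x ≡ 76 (mod 82).
Multiplying by 35⁻¹ = 75 gives x ≡ 75·76 = 5700 = 69·82 + 42 ≡ 42 (mod 82).
Check: g(42) = 35·42 + 20 = 1490 = 18·82 + 14 ≡ 14 (mod 82).

42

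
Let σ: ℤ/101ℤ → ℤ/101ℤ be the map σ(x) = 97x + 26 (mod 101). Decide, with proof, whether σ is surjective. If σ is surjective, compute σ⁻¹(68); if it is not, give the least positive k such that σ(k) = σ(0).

Recall: surjectivity means every element of the codomain has a preimage under σ.
Since gcd(97, 101) = 1, 97 is invertible modulo 101. Euclid's algorithm: 101 = 1·97 + 4, 97 = 24·4 + 1; back-substituting gives 1 = 25·97 − 24·101, so 97⁻¹ ≡ 25 (mod 101).
For any y ∈ ℤ/101ℤ, x = 25(y − 26) mod 101 satisfies σ(x) = 97·25(y − 26) + 26 ≡ y (since 97·25 ≡ 1 mod 101). So every y has a preimage.
Thus σ is surjective.
Since σ is surjective, we compute σ⁻¹(68): solve 97x + 26 ≡ 68 (mod 101), i.e. 97x ≡ 42 (mod 101).
Multiplying by 97⁻¹ = 25 gives x ≡ 25·42 = 1050 = 10·101 + 40 ≡ 40 (mod 101).
Check: σ(40) = 97·40 + 26 = 3906 = 38·101 + 68 ≡ 68 (mod 101).

40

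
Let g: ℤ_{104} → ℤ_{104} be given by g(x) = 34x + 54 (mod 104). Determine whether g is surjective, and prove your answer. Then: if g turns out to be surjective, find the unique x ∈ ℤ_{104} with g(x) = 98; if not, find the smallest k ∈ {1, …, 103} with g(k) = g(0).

Recall: surjectivity means every element of the codomain has a preimage under g.
Since gcd(34, 104) = 2, we have 34x ≡ 0 (mod 2) for all x, so g(x) ≡ 0 (mod 2).
But 1 ≢ 0 (mod 2), so 1 ∈ ℤ_{104} has no preimage. Therefore g is not surjective.
Since g is not surjective, we find the least positive k with g(k) = g(0): this means 34k ≡ 0 (mod 104), i.e. 104 ∣ 34k. Since gcd(34, 104) = 2, dividing through by 2 this holds exactly when 52 ∣ 17k, and as gcd(17, 52) = 1, exactly when 52 ∣ k.
The smallest positive such k is 52.

52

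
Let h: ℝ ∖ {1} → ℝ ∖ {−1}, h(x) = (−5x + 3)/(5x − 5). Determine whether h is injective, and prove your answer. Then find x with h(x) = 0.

Suppose h(s) = h(t). Cross-multiplying: (−5s + 3)(5t − 5) = (−5t + 3)(5s − 5).
Expanding both sides and cancelling the symmetric terms leaves 10·(s − t) = 0. Since 10 ≠ 0, s = t. Therefore h is injective.
Solving h(x) = 0: cross-multiplying gives −5x + 3 = 0(5x − 5), which rearranges to −5x = −3, so x = 3/5.

3/5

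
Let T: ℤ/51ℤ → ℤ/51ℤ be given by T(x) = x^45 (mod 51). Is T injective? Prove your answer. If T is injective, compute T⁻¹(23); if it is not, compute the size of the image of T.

41

Computing x^45 mod 51 for each x (by repeated squaring, reducing mod 51 at every step), the values T(0), T(1), …, T(50) are: 0, 1, 32, 12, 4, 20, 27, 40, 26, 42, 28, 41, 48, 13, 5, 36, 16, 17, 18, 49, 29, 21, 37, 44, 6, 43, 8, 45, 7, 14, 30, 22, 2, 33, 34, 35, 15, 46, 38, 3, 10, 23, 9, 25, 11, 24, 31, 47, 39, 19, 50.
Every element of ℤ/51ℤ appears exactly once in this list, so T is a bijection, and in particular injective.
Since T is injective, we read off the preimage of 23 from the same table: T(41) = 23, so T⁻¹(23) = 41.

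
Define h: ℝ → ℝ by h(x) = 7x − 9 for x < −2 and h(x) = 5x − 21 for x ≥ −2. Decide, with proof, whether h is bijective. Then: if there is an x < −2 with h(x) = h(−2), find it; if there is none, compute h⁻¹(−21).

Both pieces are strictly increasing (slopes 7 and 5), so each is injective on its own interval.
The left piece maps (−∞, −2) onto (−∞, −23); the right piece maps [−2, ∞) onto [−31, ∞).
These images overlap. In particular h(−2) = −31 (right piece), and solving 7x − 9 = −31 on the left piece gives x = −22/7 < −2.
So h(−22/7) = h(−2) with −22/7 ≠ −2, and h is not injective, hence not bijective. This x = −22/7 is the requested value below −2.

-22/7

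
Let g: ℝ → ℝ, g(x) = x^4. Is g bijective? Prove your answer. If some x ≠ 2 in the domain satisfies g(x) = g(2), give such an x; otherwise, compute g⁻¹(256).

-2

g(2) = 16 = (−2)^4 = g(−2) (since 4 is even), with 2 ≠ −2. So g is not injective, hence not bijective.
For the follow-up, such an x exists: taking x = −2 ∈ ℝ gives g(−2) = 16 = g(2) with −2 ≠ 2.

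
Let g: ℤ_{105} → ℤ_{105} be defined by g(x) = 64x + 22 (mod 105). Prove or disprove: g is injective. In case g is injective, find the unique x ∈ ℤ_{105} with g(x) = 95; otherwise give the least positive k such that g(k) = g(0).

52

Recall that g is injective when g(a) = g(b) forces a = b.
If g(a) = g(b), then 64a ≡ 64b (mod 105). Because gcd(64, 105) = 1, we may cancel 64 to get a ≡ b (mod 105).
Hence g is injective.
We now compute 64⁻¹ mod 105 explicitly. Euclid's algorithm: 105 = 1·64 + 41, 64 = 1·41 + 23, 41 = 1·23 + 18, 23 = 1·18 + 5, 18 = 3·5 + 3, 5 = 1·3 + 2, 3 = 1·2 + 1; back-substituting gives 1 = 64·64 − 39·105, so 64⁻¹ ≡ 64 (mod 105).
Since g is injective, we compute g⁻¹(95): solve 64x + 22 ≡ 95 (mod 105), i.e. 64x ≡ 73 (mod 105).
Multiplying by 64⁻¹ = 64 gives x ≡ 64·73 = 4672 = 44·105 + 52 ≡ 52 (mod 105).
Check: g(52) = 64·52 + 22 = 3350 = 31·105 + 95 ≡ 95 (mod 105).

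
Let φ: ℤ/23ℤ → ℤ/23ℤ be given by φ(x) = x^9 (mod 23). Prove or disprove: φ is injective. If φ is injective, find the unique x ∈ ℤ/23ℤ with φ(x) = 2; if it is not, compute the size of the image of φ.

Since 23 is prime, the nonzero elements of ℤ/23ℤ form a cyclic group of order 22.
As gcd(9, 22) = 1, raising to the 9th power is a bijection on this group: if x_1^9 ≡ x_2^9 then (x_1x_2^{−1})^9 = 1, and the only element of order dividing gcd(9, 22) = 1 is 1, so x_1 = x_2.
With φ(0) = 0 this makes φ injective on all of ℤ/23ℤ, hence bijective (finite equal-size domain and codomain). In particular φ is injective.
Since φ is injective, we find the preimage of 2. The inverse of x ↦ x^9 on (ℤ/23ℤ)^× is x ↦ x^5, because 9·5 = 45 = 2·22 + 1 ≡ 1 (mod 22) and x^{22} = 1 for x ≠ 0 (Fermat). So φ⁻¹(2) = 2^5 mod 23.
Repeated squaring mod 23: 2^1 ≡ 2, 2^2 ≡ 2² = 4, 2^4 ≡ 4² = 16. Since 5 = 4 + 1, 2^5 ≡ 16·2: 16·2 = 32 ≡ 9. So 2^5 ≡ 9 (mod 23).
Hence φ⁻¹(2) = 9.

9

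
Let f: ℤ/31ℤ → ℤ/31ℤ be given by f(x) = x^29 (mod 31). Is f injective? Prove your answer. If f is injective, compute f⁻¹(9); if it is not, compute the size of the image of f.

7

Since 31 is prime, the nonzero elements of ℤ/31ℤ form a cyclic group of order 30.
As gcd(29, 30) = 1, raising to the 29th power is a bijection on this group: if a^29 ≡ b^29 then (ab^{−1})^29 = 1, and the only element of order dividing gcd(29, 30) = 1 is 1, so a = b.
With f(0) = 0 this makes f injective on all of ℤ/31ℤ, hence bijective (finite equal-size domain and codomain). In particular f is injective.
Since f is injective, we find the preimage of 9. The inverse of x ↦ x^29 on (ℤ/31ℤ)^× is x ↦ x^29, because 29·29 = 841 = 28·30 + 1 ≡ 1 (mod 30) and x^{30} = 1 for x ≠ 0 (Fermat). So f⁻¹(9) = 9^29 mod 31.
Repeated squaring mod 31: 9^1 ≡ 9, 9^2 ≡ 9² = 81 ≡ 19, 9^4 ≡ 19² = 361 ≡ 20, 9^8 ≡ 20² = 400 ≡ 28, 9^16 ≡ 28² = 784 ≡ 9. Since 29 = 16 + 8 + 4 + 1, 9^29 ≡ 9·28·20·9: 9·28 = 252 ≡ 4, then 4·20 = 80 ≡ 18, then 18·9 = 162 ≡ 7. So 9^29 ≡ 7 (mod 31).
Hence f⁻¹(9) = 7.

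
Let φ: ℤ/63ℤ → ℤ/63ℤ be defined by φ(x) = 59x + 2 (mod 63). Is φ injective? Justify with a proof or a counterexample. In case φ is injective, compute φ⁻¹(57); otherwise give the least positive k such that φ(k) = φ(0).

By definition, φ is injective if φ(a) = φ(b) implies a = b.
If φ(a) = φ(b), then 59a ≡ 59b (mod 63). Because gcd(59, 63) = 1, we may cancel 59 to get a ≡ b (mod 63).
So φ is injective.
We now compute 59⁻¹ mod 63 explicitly. Euclid's algorithm: 63 = 1·59 + 4, 59 = 14·4 + 3, 4 = 1·3 + 1; back-substituting gives 1 = 47·59 − 44·63, so 59⁻¹ ≡ 47 (mod 63).
Since φ is injective, we compute φ⁻¹(57): solve 59x + 2 ≡ 57 (mod 63), i.e. 59x ≡ 55 (mod 63).
Multiplying by 59⁻¹ = 47 gives x ≡ 47·55 = 2585 = 41·63 + 2 ≡ 2 (mod 63).
Check: φ(2) = 59·2 + 2 = 120 = 1·63 + 57 ≡ 57 (mod 63).

2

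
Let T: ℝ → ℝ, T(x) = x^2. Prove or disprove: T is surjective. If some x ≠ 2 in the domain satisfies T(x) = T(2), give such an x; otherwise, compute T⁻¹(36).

-2

Since 2 is even, x^2 ≥ 0 for all x ∈ ℝ, so −1 ∈ ℝ has no preimage. Hence T is not surjective.
For the follow-up, such an x exists: taking x = −2 ∈ ℝ gives T(−2) = 4 = T(2) with −2 ≠ 2.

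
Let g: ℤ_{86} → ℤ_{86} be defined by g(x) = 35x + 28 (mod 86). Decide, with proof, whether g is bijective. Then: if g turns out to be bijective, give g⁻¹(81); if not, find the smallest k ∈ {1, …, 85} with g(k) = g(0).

Suppose g(u) = g(v) in ℤ_{86}. Then 35u + 28 ≡ 35v + 28 (mod 86), so 35(u − v) ≡ 0 (mod 86).
Since gcd(35, 86) = 1, 35 is invertible modulo 86, so u − v ≡ 0 (mod 86), i.e. u = v.
We now compute 35⁻¹ mod 86 explicitly. Euclid's algorithm: 86 = 2·35 + 16, 35 = 2·16 + 3, 16 = 5·3 + 1; back-substituting gives 1 = 59·35 − 24·86, so 35⁻¹ ≡ 59 (mod 86).
For any y ∈ ℤ_{86}, x = 59(y − 28) mod 86 satisfies g(x) = 35·59(y − 28) + 28 ≡ y (since 35·59 ≡ 1 mod 86). So every y has a preimage.
So g is bijective.
Since g is bijective, we find g⁻¹(81): we need 35x ≡ 81 − 28 ≡ 53 (mod 86). Using 35⁻¹ = 59: x ≡ 59·53 = 3127 = 36·86 + 31, so x = 31.
Check: g(31) = 35·31 + 28 = 1113 = 12·86 + 81 ≡ 81 (mod 86).

31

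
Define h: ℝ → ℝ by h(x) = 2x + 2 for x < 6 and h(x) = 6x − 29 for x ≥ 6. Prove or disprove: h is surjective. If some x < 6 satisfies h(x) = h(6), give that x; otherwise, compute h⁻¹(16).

Both pieces are strictly increasing (slopes 2 and 6), so each is injective on its own interval.
The left piece maps (−∞, 6) onto (−∞, 14); the right piece maps [6, ∞) onto [7, ∞).
The union (−∞, 14) ∪ [7, ∞) covers ℝ, so h is surjective.
For the follow-up: the images overlap, so an x < 6 with h(x) = h(6) exists. h(6) = 7; solving 2x + 2 = 7 for x < 6 gives x = (7 − 2)/2 = 5/2.

5/2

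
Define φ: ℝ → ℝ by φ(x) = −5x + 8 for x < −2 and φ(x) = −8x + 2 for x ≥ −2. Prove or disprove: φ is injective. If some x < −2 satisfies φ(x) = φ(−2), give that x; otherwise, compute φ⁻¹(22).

-14/5

Both pieces are strictly decreasing (slopes −5 and −8), so each is injective on its own interval.
The left piece maps (−∞, −2) onto (18, ∞); the right piece maps [−2, ∞) onto (−∞, 18].
These images are disjoint, so no value is attained by both pieces. Therefore φ is injective.
Because the two images are disjoint, no x < −2 has φ(x) = φ(−2), so we compute φ⁻¹(22): 22 lies in (18, ∞), so solve −5x + 8 = 22: x = (22 − 8)/(−5) = −14/5.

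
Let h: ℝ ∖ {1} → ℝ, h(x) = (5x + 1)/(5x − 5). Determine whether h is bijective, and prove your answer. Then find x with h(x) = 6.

If h(x) = 1, cross-multiplying gives 5(5x + 1) = 5(5x − 5), which simplifies to 5 = −25 — false.  So 1 has no preimage and h is not surjective.
So h is not bijective.
Solving h(x) = 6: cross-multiplying gives 5x + 1 = 6(5x − 5), which rearranges to −25x = −31, so x = 31/25.

31/25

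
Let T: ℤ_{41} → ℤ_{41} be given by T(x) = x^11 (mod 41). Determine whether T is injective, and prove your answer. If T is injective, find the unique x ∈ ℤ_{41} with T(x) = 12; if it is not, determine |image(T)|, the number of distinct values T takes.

Since 41 is prime, the nonzero elements of ℤ_{41} form a cyclic group of order 40.
As gcd(11, 40) = 1, raising to the 11th power is a bijection on this group: if u^11 ≡ v^11 then (uv^{−1})^11 = 1, and the only element of order dividing gcd(11, 40) = 1 is 1, so u = v.
With T(0) = 0 this makes T injective on all of ℤ_{41}, hence bijective (finite equal-size domain and codomain). In particular T is injective.
Since T is injective, we find the preimage of 12. The inverse of x ↦ x^11 on (ℤ_{41})^× is x ↦ x^11, because 11·11 = 121 = 3·40 + 1 ≡ 1 (mod 40) and x^{40} = 1 for x ≠ 0 (Fermat). So T⁻¹(12) = 12^11 mod 41.
Repeated squaring mod 41: 12^1 ≡ 12, 12^2 ≡ 12² = 144 ≡ 21, 12^4 ≡ 21² = 441 ≡ 31, 12^8 ≡ 31² = 961 ≡ 18. Since 11 = 8 + 2 + 1, 12^11 ≡ 18·21·12: 18·21 = 378 ≡ 9, then 9·12 = 108 ≡ 26. So 12^11 ≡ 26 (mod 41).
Hence T⁻¹(12) = 26.

26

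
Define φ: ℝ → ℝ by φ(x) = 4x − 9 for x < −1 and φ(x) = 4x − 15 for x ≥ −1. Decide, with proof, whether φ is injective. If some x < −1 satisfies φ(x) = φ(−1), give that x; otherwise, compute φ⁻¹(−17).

Both pieces are strictly increasing (slopes 4 and 4), so each is injective on its own interval.
The left piece maps (−∞, −1) onto (−∞, −13); the right piece maps [−1, ∞) onto [−19, ∞).
These images overlap. In particular φ(−1) = −19 (right piece), and solving 4x − 9 = −19 on the left piece gives x = −5/2 < −1.
So φ(−5/2) = φ(−1) with −5/2 ≠ −1, and φ is not injective. This x = −5/2 is the requested value below −1.

-5/2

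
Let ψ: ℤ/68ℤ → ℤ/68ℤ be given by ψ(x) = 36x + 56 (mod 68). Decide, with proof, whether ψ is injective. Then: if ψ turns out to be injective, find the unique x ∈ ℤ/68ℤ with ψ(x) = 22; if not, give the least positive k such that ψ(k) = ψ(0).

By definition, ψ is injective if ψ(s) = ψ(t) implies s = t.
We have gcd(36, 68) = 4 > 1. Taking s = 0 and t = 17: ψ(0) = 56 and ψ(17) = 36·17 + 56 = 668 ≡ 56 (mod 68).
So ψ(0) = ψ(17) while 0 ≠ 17, so ψ is not injective.
Since ψ is not injective, we find the least positive k with ψ(k) = ψ(0): this means 36k ≡ 0 (mod 68), i.e. 68 ∣ 36k. Since gcd(36, 68) = 4, dividing through by 4 this holds exactly when 17 ∣ 9k, and as gcd(9, 17) = 1, exactly when 17 ∣ k.
The smallest positive such k is 17.

17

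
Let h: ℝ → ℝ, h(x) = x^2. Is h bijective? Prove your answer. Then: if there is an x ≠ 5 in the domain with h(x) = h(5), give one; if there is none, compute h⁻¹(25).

-5

h(5) = 25 = (−5)^2 = h(−5) (since 2 is even), with 5 ≠ −5. So h is not injective, hence not bijective.
For the follow-up, such an x exists: taking x = −5 ∈ ℝ gives h(−5) = 25 = h(5) with −5 ≠ 5.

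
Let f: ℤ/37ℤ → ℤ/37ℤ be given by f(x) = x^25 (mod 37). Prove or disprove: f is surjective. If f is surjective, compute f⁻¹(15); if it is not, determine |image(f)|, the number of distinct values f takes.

Since 37 is prime, the nonzero elements of ℤ/37ℤ form a cyclic group of order 36.
As gcd(25, 36) = 1, raising to the 25th power is a bijection on this group: if a^25 ≡ b^25 then (ab^{−1})^25 = 1, and the only element of order dividing gcd(25, 36) = 1 is 1, so a = b.
With f(0) = 0 this makes f injective on all of ℤ/37ℤ, hence bijective (finite equal-size domain and codomain). In particular f is surjective.
Since f is surjective, we find the preimage of 15. The inverse of x ↦ x^25 on (ℤ/37ℤ)^× is x ↦ x^13, because 25·13 = 325 = 9·36 + 1 ≡ 1 (mod 36) and x^{36} = 1 for x ≠ 0 (Fermat). So f⁻¹(15) = 15^13 mod 37.
Repeated squaring mod 37: 15^1 ≡ 15, 15^2 ≡ 15² = 225 ≡ 3, 15^4 ≡ 3² = 9, 15^8 ≡ 9² = 81 ≡ 7. Since 13 = 8 + 4 + 1, 15^13 ≡ 7·9·15: 7·9 = 63 ≡ 26, then 26·15 = 390 ≡ 20. So 15^13 ≡ 20 (mod 37).
Hence f⁻¹(15) = 20.

20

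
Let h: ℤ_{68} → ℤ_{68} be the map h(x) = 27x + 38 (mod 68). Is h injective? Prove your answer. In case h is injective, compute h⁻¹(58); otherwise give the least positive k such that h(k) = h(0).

If h(x_1) = h(x_2), then 27x_1 ≡ 27x_2 (mod 68). Because gcd(27, 68) = 1, we may cancel 27 to get x_1 ≡ x_2 (mod 68).
Hence h is injective.
We now compute 27⁻¹ mod 68 explicitly. Euclid's algorithm: 68 = 2·27 + 14, 27 = 1·14 + 13, 14 = 1·13 + 1; back-substituting gives 1 = 63·27 − 25·68, so 27⁻¹ ≡ 63 (mod 68).
Since h is injective, we find h⁻¹(58): we need 27x ≡ 58 − 38 ≡ 20 (mod 68). Using 27⁻¹ = 63: x ≡ 63·20 = 1260 = 18·68 + 36, so x = 36.
Check: h(36) = 27·36 + 38 = 1010 = 14·68 + 58 ≡ 58 (mod 68).

36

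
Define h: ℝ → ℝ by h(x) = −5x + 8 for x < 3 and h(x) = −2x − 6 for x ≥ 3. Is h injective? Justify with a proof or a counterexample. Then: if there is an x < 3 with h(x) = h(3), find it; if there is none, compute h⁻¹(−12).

Both pieces are strictly decreasing (slopes −5 and −2), so each is injective on its own interval.
The left piece maps (−∞, 3) onto (−7, ∞); the right piece maps [3, ∞) onto (−∞, −12].
These images are disjoint, so no value is attained by both pieces. So h is injective.
Because the two images are disjoint, no x < 3 has h(x) = h(3), so we compute h⁻¹(−12): −12 lies in (−∞, −12], so solve −2x − 6 = −12: x = (−12 + 6)/(−2) = 3.

3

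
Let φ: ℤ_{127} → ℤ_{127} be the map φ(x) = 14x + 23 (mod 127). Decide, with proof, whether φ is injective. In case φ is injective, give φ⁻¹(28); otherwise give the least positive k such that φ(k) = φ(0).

By definition, φ is injective if φ(a) = φ(b) implies a = b.
If φ(a) = φ(b), then 14a ≡ 14b (mod 127). Because gcd(14, 127) = 1, we may cancel 14 to get a ≡ b (mod 127).
Therefore φ is injective.
We now compute 14⁻¹ mod 127 explicitly. Euclid's algorithm: 127 = 9·14 + 1; back-substituting gives 1 = 118·14 − 13·127, so 14⁻¹ ≡ 118 (mod 127).
Since φ is injective, we find φ⁻¹(28): we need 14x ≡ 28 − 23 ≡ 5 (mod 127). Using 14⁻¹ = 118: x ≡ 118·5 = 590 = 4·127 + 82, so x = 82.
Check: φ(82) = 14·82 + 23 = 1171 = 9·127 + 28 ≡ 28 (mod 127).

82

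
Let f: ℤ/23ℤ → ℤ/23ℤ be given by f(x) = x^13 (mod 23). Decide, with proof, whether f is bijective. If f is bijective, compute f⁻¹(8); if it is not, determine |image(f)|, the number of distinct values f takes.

Since 23 is prime, the nonzero elements of ℤ/23ℤ form a cyclic group of order 22.
As gcd(13, 22) = 1, raising to the 13th power is a bijection on this group: if a^13 ≡ b^13 then (ab^{−1})^13 = 1, and the only element of order dividing gcd(13, 22) = 1 is 1, so a = b.
With f(0) = 0 this makes f injective on all of ℤ/23ℤ, hence bijective (finite equal-size domain and codomain). In particular f is bijective.
Since f is bijective, we find the preimage of 8. The inverse of x ↦ x^13 on (ℤ/23ℤ)^× is x ↦ x^17, because 13·17 = 221 = 10·22 + 1 ≡ 1 (mod 22) and x^{22} = 1 for x ≠ 0 (Fermat). So f⁻¹(8) = 8^17 mod 23.
Repeated squaring mod 23: 8^1 ≡ 8, 8^2 ≡ 8² = 64 ≡ 18, 8^4 ≡ 18² = 324 ≡ 2, 8^8 ≡ 2² = 4, 8^16 ≡ 4² = 16. Since 17 = 16 + 1, 8^17 ≡ 16·8: 16·8 = 128 ≡ 13. So 8^17 ≡ 13 (mod 23).
Hence f⁻¹(8) = 13.

13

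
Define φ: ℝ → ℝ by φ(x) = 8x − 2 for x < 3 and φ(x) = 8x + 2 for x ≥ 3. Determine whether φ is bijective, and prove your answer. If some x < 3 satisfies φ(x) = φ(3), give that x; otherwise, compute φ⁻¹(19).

Both pieces are strictly increasing (slopes 8 and 8), so each is injective on its own interval.
The left piece maps (−∞, 3) onto (−∞, 22); the right piece maps [3, ∞) onto [26, ∞).
The images leave a gap (22 has no preimage), so φ is not surjective, hence not bijective.
Because the two images are disjoint, no x < 3 has φ(x) = φ(3), so we compute φ⁻¹(19): 19 lies in (−∞, 22), so solve 8x − 2 = 19: x = (19 + 2)/8 = 21/8.

21/8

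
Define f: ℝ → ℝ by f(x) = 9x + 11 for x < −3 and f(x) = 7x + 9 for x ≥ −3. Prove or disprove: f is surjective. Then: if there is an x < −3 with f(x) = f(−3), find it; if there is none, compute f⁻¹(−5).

-2

Both pieces are strictly increasing (slopes 9 and 7), so each is injective on its own interval.
The left piece maps (−∞, −3) onto (−∞, −16); the right piece maps [−3, ∞) onto [−12, ∞).
The union (−∞, −16) ∪ [−12, ∞) omits the interval between −16 and −12; in particular −16 has no preimage. So f is not surjective.
Because the two images are disjoint, no x < −3 has f(x) = f(−3), so we compute f⁻¹(−5): −5 lies in [−12, ∞), so solve 7x + 9 = −5: x = (−5 − 9)/7 = −2.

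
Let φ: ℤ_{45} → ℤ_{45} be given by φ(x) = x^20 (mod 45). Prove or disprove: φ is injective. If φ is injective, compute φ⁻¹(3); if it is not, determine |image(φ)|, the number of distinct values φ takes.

φ(3): Repeated squaring mod 45: 3^1 ≡ 3, 3^2 ≡ 3² = 9, 3^4 ≡ 9² = 81 ≡ 36, 3^8 ≡ 36² = 1296 ≡ 36, 3^16 ≡ 36² = 1296 ≡ 36. Since 20 = 16 + 4, 3^20 ≡ 36·36: 36·36 = 1296 ≡ 36. So 3^20 ≡ 36 (mod 45).
φ(6): Repeated squaring mod 45: 6^1 ≡ 6, 6^2 ≡ 6² = 36, 6^4 ≡ 36² = 1296 ≡ 36, 6^8 ≡ 36² = 1296 ≡ 36, 6^16 ≡ 36² = 1296 ≡ 36. Since 20 = 16 + 4, 6^20 ≡ 36·36: 36·36 = 1296 ≡ 36. So 6^20 ≡ 36 (mod 45).
So φ(3) = φ(6) = 36 while 3 ≠ 6, hence φ is not injective.
Since φ is not injective, we determine |image(φ)|. Computing x^20 mod 45 for each x (by repeated squaring, reducing mod 45 at every step), the values φ(0), φ(1), …, φ(44) are: 0, 1, 31, 36, 16, 25, 36, 31, 1, 36, 10, 31, 36, 16, 16, 0, 31, 1, 36, 1, 40, 36, 16, 16, 36, 40, 1, 36, 1, 31, 0, 16, 16, 36, 31, 10, 36, 1, 31, 36, 25, 16, 36, 31, 1.
The distinct values are {0, 1, 10, 16, 25, 31, 36, 40}; there are 8 of them.

8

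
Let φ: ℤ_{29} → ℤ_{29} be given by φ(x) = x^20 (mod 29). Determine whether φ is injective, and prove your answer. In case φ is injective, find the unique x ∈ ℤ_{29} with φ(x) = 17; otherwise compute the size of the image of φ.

8

φ(2): Repeated squaring mod 29: 2^1 ≡ 2, 2^2 ≡ 2² = 4, 2^4 ≡ 4² = 16, 2^8 ≡ 16² = 256 ≡ 24, 2^16 ≡ 24² = 576 ≡ 25. Since 20 = 16 + 4, 2^20 ≡ 25·16: 25·16 = 400 ≡ 23. So 2^20 ≡ 23 (mod 29).
φ(5): Repeated squaring mod 29: 5^1 ≡ 5, 5^2 ≡ 5² = 25, 5^4 ≡ 25² = 625 ≡ 16, 5^8 ≡ 16² = 256 ≡ 24, 5^16 ≡ 24² = 576 ≡ 25. Since 20 = 16 + 4, 5^20 ≡ 25·16: 25·16 = 400 ≡ 23. So 5^20 ≡ 23 (mod 29).
So φ(2) = φ(5) = 23 while 2 ≠ 5, therefore φ is not injective.
Since φ is not injective, we determine |image(φ)|. Computing x^20 mod 29 for each x (by repeated squaring, reducing mod 29 at every step), the values φ(0), φ(1), …, φ(28) are: 0, 1, 23, 25, 7, 23, 24, 25, 16, 16, 7, 20, 1, 20, 24, 24, 20, 1, 20, 7, 16, 16, 25, 24, 23, 7, 25, 23, 1.
The distinct values are {0, 1, 7, 16, 20, 23, 24, 25}; there are 8 of them.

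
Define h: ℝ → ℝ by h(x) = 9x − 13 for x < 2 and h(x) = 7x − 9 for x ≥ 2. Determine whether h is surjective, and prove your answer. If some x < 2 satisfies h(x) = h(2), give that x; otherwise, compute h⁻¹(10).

Both pieces are strictly increasing (slopes 9 and 7), so each is injective on its own interval.
The left piece maps (−∞, 2) onto (−∞, 5); the right piece maps [2, ∞) onto [5, ∞).
These images together cover ℝ, so h is surjective.
Because the two images are disjoint, no x < 2 has h(x) = h(2), so we compute h⁻¹(10): 10 lies in [5, ∞), so solve 7x − 9 = 10: x = (10 + 9)/7 = 19/7.

19/7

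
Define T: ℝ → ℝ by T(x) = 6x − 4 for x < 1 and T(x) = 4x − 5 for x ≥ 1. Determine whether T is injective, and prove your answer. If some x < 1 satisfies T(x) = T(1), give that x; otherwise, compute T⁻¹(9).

Both pieces are strictly increasing (slopes 6 and 4), so each is injective on its own interval.
The left piece maps (−∞, 1) onto (−∞, 2); the right piece maps [1, ∞) onto [−1, ∞).
These images overlap. In particular T(1) = −1 (right piece), and solving 6x − 4 = −1 on the left piece gives x = 1/2 < 1.
So T(1/2) = T(1) with 1/2 ≠ 1, and T is not injective. This x = 1/2 is the requested value below 1.

1/2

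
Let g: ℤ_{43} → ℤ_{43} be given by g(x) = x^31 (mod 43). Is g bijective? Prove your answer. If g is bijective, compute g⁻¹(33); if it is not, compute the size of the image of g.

Since 43 is prime, the nonzero elements of ℤ_{43} form a cyclic group of order 42.
As gcd(31, 42) = 1, raising to the 31st power is a bijection on this group: if s^31 ≡ t^31 then (st^{−1})^31 = 1, and the only element of order dividing gcd(31, 42) = 1 is 1, so s = t.
With g(0) = 0 this makes g injective on all of ℤ_{43}, hence bijective (finite equal-size domain and codomain). In particular g is bijective.
Since g is bijective, we find the preimage of 33. The inverse of x ↦ x^31 on (ℤ_{43})^× is x ↦ x^19, because 31·19 = 589 = 14·42 + 1 ≡ 1 (mod 42) and x^{42} = 1 for x ≠ 0 (Fermat). So g⁻¹(33) = 33^19 mod 43.
Repeated squaring mod 43: 33^1 ≡ 33, 33^2 ≡ 33² = 1089 ≡ 14, 33^4 ≡ 14² = 196 ≡ 24, 33^8 ≡ 24² = 576 ≡ 17, 33^16 ≡ 17² = 289 ≡ 31. Since 19 = 16 + 2 + 1, 33^19 ≡ 31·14·33: 31·14 = 434 ≡ 4, then 4·33 = 132 ≡ 3. So 33^19 ≡ 3 (mod 43).
Hence g⁻¹(33) = 3.

3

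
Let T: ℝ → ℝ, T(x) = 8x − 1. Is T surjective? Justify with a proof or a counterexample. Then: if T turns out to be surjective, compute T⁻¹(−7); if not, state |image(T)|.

For any y ∈ ℝ, x = (y + 1)/8 satisfies T(x) = y.
So T is surjective.
Since T is surjective, we compute T⁻¹(−7) = (−7 + 1)/8 = −3/4.

-3/4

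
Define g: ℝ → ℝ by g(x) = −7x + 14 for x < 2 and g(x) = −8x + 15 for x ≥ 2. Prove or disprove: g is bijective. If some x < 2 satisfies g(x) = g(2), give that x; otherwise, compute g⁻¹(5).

Both pieces are strictly decreasing (slopes −7 and −8), so each is injective on its own interval.
The left piece maps (−∞, 2) onto (0, ∞); the right piece maps [2, ∞) onto (−∞, −1].
The images leave a gap (0 has no preimage), so g is not surjective, hence not bijective.
Because the two images are disjoint, no x < 2 has g(x) = g(2), so we compute g⁻¹(5): 5 lies in (0, ∞), so solve −7x + 14 = 5: x = (5 − 14)/(−7) = 9/7.

9/7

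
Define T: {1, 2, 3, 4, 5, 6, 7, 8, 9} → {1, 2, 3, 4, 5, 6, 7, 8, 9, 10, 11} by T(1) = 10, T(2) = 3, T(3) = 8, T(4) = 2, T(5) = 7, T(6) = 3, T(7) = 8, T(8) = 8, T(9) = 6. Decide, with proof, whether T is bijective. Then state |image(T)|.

6

T(2) = 3 = T(6) with 2 ≠ 6, so T is not injective, hence not bijective.
The image of T is {2, 3, 6, 7, 8, 10}, which has 6 elements.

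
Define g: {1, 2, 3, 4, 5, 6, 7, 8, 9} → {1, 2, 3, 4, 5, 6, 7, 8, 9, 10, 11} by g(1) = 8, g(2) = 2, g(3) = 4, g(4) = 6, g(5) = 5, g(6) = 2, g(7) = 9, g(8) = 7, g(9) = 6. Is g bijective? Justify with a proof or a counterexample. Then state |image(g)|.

7

g(2) = 2 = g(6) with 2 ≠ 6, so g is not injective, hence not bijective.
The image of g is {2, 4, 5, 6, 7, 8, 9}, which has 7 elements.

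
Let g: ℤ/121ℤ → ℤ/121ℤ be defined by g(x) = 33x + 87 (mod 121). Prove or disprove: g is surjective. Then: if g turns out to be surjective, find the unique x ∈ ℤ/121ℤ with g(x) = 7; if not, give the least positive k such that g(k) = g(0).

Since gcd(33, 121) = 11, we have 33x ≡ 0 (mod 11) for all x, so g(x) ≡ 10 (mod 11).
But 0 ≢ 10 (mod 11), so 0 ∈ ℤ/121ℤ has no preimage. So g is not surjective.
Since g is not surjective, we find the least positive k with g(k) = g(0): this means 33k ≡ 0 (mod 121), i.e. 121 ∣ 33k. Since gcd(33, 121) = 11, dividing through by 11 this holds exactly when 11 ∣ 3k, and as gcd(3, 11) = 1, exactly when 11 ∣ k.
The smallest positive such k is 11.

11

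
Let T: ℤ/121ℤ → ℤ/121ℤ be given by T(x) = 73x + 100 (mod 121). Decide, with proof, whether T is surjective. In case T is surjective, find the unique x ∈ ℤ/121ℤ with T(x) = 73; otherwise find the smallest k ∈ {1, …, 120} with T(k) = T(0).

114

By definition, T is surjective if every y in the codomain equals T(x) for some x in the domain.
Since gcd(73, 121) = 1, 73 is invertible modulo 121. Euclid's algorithm: 121 = 1·73 + 48, 73 = 1·48 + 25, 48 = 1·25 + 23, 25 = 1·23 + 2, 23 = 11·2 + 1; back-substituting gives 1 = 63·73 − 38·121, so 73⁻¹ ≡ 63 (mod 121).
Then y ↦ 63(y − 100) is a two-sided inverse to T, so every y ∈ ℤ/121ℤ has a preimage.
So T is surjective.
Since T is surjective, we compute T⁻¹(73): solve 73x + 100 ≡ 73 (mod 121), i.e. 73x ≡ 94 (mod 121).
Multiplying by 73⁻¹ = 63 gives x ≡ 63·94 = 5922 = 48·121 + 114 ≡ 114 (mod 121).
Check: T(114) = 73·114 + 100 = 8422 = 69·121 + 73 ≡ 73 (mod 121).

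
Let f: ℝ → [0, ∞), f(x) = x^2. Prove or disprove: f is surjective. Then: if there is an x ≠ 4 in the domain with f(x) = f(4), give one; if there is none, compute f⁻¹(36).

-4

For any y ∈ [0, ∞), x = y^{1/2} ∈ ℝ satisfies x^2 = y, so f is surjective.
For the follow-up, such an x exists: taking x = −4 ∈ ℝ gives f(−4) = 16 = f(4) with −4 ≠ 4.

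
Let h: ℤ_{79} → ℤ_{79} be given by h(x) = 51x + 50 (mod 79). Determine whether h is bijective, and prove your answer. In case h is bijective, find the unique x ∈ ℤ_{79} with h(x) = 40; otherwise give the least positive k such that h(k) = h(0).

By definition, injectivity means: for all s, t in the domain, h(s) = h(t) implies s = t.
If h(s) = h(t), then 51s ≡ 51t (mod 79). Because gcd(51, 79) = 1, we may cancel 51 to get s ≡ t (mod 79).
We now compute 51⁻¹ mod 79 explicitly. Euclid's algorithm: 79 = 1·51 + 28, 51 = 1·28 + 23, 28 = 1·23 + 5, 23 = 4·5 + 3, 5 = 1·3 + 2, 3 = 1·2 + 1; back-substituting gives 1 = 31·51 − 20·79, so 51⁻¹ ≡ 31 (mod 79).
Then y ↦ 31(y − 50) is a two-sided inverse to h, so every y ∈ ℤ_{79} has a preimage.
Therefore h is bijective.
Since h is bijective, we find h⁻¹(40): we need 51x ≡ 40 − 50 ≡ 69 (mod 79). Using 51⁻¹ = 31: x ≡ 31·69 = 2139 = 27·79 + 6, so x = 6.
Check: h(6) = 51·6 + 50 = 356 = 4·79 + 40 ≡ 40 (mod 79).

6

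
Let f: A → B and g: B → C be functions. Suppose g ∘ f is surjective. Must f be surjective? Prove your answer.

No. Take A = {1}, B = {1, 2}, C = {1}, f(a) = 1 for every a ∈ A, and g(b) = 1 for every b ∈ B.
Then g ∘ f is surjective onto {1}, but 2 ∈ B has no preimage under f, so f is not surjective.

not surjective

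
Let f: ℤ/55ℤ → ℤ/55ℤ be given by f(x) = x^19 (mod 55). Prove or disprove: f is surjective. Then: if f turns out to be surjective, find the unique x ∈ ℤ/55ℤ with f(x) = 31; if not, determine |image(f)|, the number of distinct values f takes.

Computing x^19 mod 55 for each x (by repeated squaring, reducing mod 55 at every step), the values f(0), f(1), …, f(54) are: 0, 1, 28, 37, 14, 20, 46, 8, 7, 49, 10, 11, 23, 17, 4, 25, 31, 13, 52, 29, 5, 21, 33, 12, 39, 15, 36, 53, 2, 19, 40, 16, 43, 22, 34, 50, 26, 3, 42, 24, 30, 51, 38, 32, 44, 45, 6, 48, 47, 9, 35, 41, 18, 27, 54.
Every element of ℤ/55ℤ appears exactly once in this list, so f is a bijection, and in particular surjective.
Since f is surjective, we read off the preimage of 31 from the same table: f(16) = 31, so f⁻¹(31) = 16.

16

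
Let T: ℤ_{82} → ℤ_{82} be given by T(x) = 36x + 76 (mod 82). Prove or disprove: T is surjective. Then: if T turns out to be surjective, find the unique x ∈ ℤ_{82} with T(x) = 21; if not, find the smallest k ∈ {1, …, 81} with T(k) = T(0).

Since gcd(36, 82) = 2, we have 36x ≡ 0 (mod 2) for all x, so T(x) ≡ 0 (mod 2).
But 1 ≢ 0 (mod 2), so 1 ∈ ℤ_{82} has no preimage. Therefore T is not surjective.
Since T is not surjective, we find the least positive k with T(k) = T(0): this means 36k ≡ 0 (mod 82), i.e. 82 ∣ 36k. Since gcd(36, 82) = 2, dividing through by 2 this holds exactly when 41 ∣ 18k, and as gcd(18, 41) = 1, exactly when 41 ∣ k.
The smallest positive such k is 41.

41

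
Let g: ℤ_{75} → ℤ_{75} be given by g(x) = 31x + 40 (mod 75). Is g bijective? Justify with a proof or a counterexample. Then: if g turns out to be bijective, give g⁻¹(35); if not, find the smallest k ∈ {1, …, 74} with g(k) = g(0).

70

By definition, injectivity means: for all a, b in the domain, g(a) = g(b) implies a = b.
If g(a) = g(b), then 31a ≡ 31b (mod 75). Because gcd(31, 75) = 1, we may cancel 31 to get a ≡ b (mod 75).
We now compute 31⁻¹ mod 75 explicitly. Euclid's algorithm: 75 = 2·31 + 13, 31 = 2·13 + 5, 13 = 2·5 + 3, 5 = 1·3 + 2, 3 = 1·2 + 1; back-substituting gives 1 = 46·31 − 19·75, so 31⁻¹ ≡ 46 (mod 75).
Then y ↦ 46(y − 40) is a two-sided inverse to g, so every y ∈ ℤ_{75} has a preimage.
So g is bijective.
Since g is bijective, we find g⁻¹(35): we need 31x ≡ 35 − 40 ≡ 70 (mod 75). Using 31⁻¹ = 46: x ≡ 46·70 = 3220 = 42·75 + 70, so x = 70.
Check: g(70) = 31·70 + 40 = 2210 = 29·75 + 35 ≡ 35 (mod 75).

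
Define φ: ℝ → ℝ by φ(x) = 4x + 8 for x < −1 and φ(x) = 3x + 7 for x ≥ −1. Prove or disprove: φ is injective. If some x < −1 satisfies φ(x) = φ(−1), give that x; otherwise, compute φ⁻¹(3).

-5/4

Both pieces are strictly increasing (slopes 4 and 3), so each is injective on its own interval.
The left piece maps (−∞, −1) onto (−∞, 4); the right piece maps [−1, ∞) onto [4, ∞).
These images are disjoint, so no value is attained by both pieces. Thus φ is injective.
Because the two images are disjoint, no x < −1 has φ(x) = φ(−1), so we compute φ⁻¹(3): 3 lies in (−∞, 4), so solve 4x + 8 = 3: x = (3 − 8)/4 = −5/4.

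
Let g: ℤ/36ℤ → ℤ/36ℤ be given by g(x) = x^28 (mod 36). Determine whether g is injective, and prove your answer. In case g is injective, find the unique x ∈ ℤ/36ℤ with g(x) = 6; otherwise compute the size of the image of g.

g(0) = 0^28 = 0.
g(6): Repeated squaring mod 36: 6^1 ≡ 6, 6^2 ≡ 6² = 36 ≡ 0, 6^4 ≡ 0² = 0, 6^8 ≡ 0² = 0, 6^16 ≡ 0² = 0. Since 28 = 16 + 8 + 4, 6^28 ≡ 0·0·0: 0·0 = 0, then 0·0 = 0. So 6^28 ≡ 0 (mod 36).
So g(0) = g(6) = 0 while 0 ≠ 6, hence g is not injective.
Since g is not injective, we determine |image(g)|. Computing x^28 mod 36 for each x (by repeated squaring, reducing mod 36 at every step), the values g(0), g(1), …, g(35) are: 0, 1, 16, 9, 4, 13, 0, 25, 28, 9, 28, 25, 0, 13, 4, 9, 16, 1, 0, 1, 16, 9, 4, 13, 0, 25, 28, 9, 28, 25, 0, 13, 4, 9, 16, 1.
The distinct values are {0, 1, 4, 9, 13, 16, 25, 28}; there are 8 of them.

8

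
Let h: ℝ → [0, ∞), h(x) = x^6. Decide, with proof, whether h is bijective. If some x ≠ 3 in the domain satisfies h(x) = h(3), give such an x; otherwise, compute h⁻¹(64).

-3

h(3) = 729 = (−3)^6 = h(−3) (since 6 is even), with 3 ≠ −3. So h is not injective, hence not bijective.
For the follow-up, such an x exists: taking x = −3 ∈ ℝ gives h(−3) = 729 = h(3) with −3 ≠ 3.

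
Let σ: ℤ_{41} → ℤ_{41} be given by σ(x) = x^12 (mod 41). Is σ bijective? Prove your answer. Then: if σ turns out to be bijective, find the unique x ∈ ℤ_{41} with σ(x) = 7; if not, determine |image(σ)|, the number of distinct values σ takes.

σ(4): Repeated squaring mod 41: 4^1 ≡ 4, 4^2 ≡ 4² = 16, 4^4 ≡ 16² = 256 ≡ 10, 4^8 ≡ 10² = 100 ≡ 18. Since 12 = 8 + 4, 4^12 ≡ 18·10: 18·10 = 180 ≡ 16. So 4^12 ≡ 16 (mod 41).
σ(5): Repeated squaring mod 41: 5^1 ≡ 5, 5^2 ≡ 5² = 25, 5^4 ≡ 25² = 625 ≡ 10, 5^8 ≡ 10² = 100 ≡ 18. Since 12 = 8 + 4, 5^12 ≡ 18·10: 18·10 = 180 ≡ 16. So 5^12 ≡ 16 (mod 41).
So σ(4) = σ(5) = 16 while 4 ≠ 5, thus σ is not injective, hence not bijective.
Since σ is not bijective, we determine |image(σ)|. Computing x^12 mod 41 for each x (by repeated squaring, reducing mod 41 at every step), the values σ(0), σ(1), …, σ(40) are: 0, 1, 37, 40, 16, 16, 4, 31, 18, 1, 18, 23, 25, 4, 40, 25, 10, 23, 37, 31, 10, 10, 31, 37, 23, 10, 25, 40, 4, 25, 23, 18, 1, 18, 31, 4, 16, 16, 40, 37, 1.
The distinct values are {0, 1, 4, 10, 16, 18, 23, 25, 31, 37, 40}; there are 11 of them.

11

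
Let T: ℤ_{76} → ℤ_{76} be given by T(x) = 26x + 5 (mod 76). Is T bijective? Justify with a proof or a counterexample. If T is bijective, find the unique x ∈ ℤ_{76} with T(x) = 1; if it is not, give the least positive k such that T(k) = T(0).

38

Recall: injectivity means: for all x_1, x_2 in the domain, T(x_1) = T(x_2) implies x_1 = x_2.
We have gcd(26, 76) = 2 > 1. Taking x_1 = 0 and x_2 = 38: T(0) = 5 and T(38) = 26·38 + 5 = 993 ≡ 5 (mod 76).
So T(0) = T(38) while 0 ≠ 38, thus T is not injective, hence not bijective.
Since T is not bijective, we find the least positive k with T(k) = T(0): this means 26k ≡ 0 (mod 76), i.e. 76 ∣ 26k. Since gcd(26, 76) = 2, dividing through by 2 this holds exactly when 38 ∣ 13k, and as gcd(13, 38) = 1, exactly when 38 ∣ k.
The smallest positive such k is 38.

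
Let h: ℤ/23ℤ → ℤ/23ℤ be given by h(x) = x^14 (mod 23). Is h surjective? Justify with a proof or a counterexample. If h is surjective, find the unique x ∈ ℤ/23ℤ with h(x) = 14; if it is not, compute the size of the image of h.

12

h(11): Repeated squaring mod 23: 11^1 ≡ 11, 11^2 ≡ 11² = 121 ≡ 6, 11^4 ≡ 6² = 36 ≡ 13, 11^8 ≡ 13² = 169 ≡ 8. Since 14 = 8 + 4 + 2, 11^14 ≡ 8·13·6: 8·13 = 104 ≡ 12, then 12·6 = 72 ≡ 3. So 11^14 ≡ 3 (mod 23).
h(12): Repeated squaring mod 23: 12^1 ≡ 12, 12^2 ≡ 12² = 144 ≡ 6, 12^4 ≡ 6² = 36 ≡ 13, 12^8 ≡ 13² = 169 ≡ 8. Since 14 = 8 + 4 + 2, 12^14 ≡ 8·13·6: 8·13 = 104 ≡ 12, then 12·6 = 72 ≡ 3. So 12^14 ≡ 3 (mod 23).
So h(11) = h(12) = 3 while 11 ≠ 12, thus h is not injective.
A non-injective map from the 23-element set ℤ/23ℤ to itself takes at most 22 distinct values, so it cannot be surjective. So h is not surjective.
Since h is not surjective, we determine |image(h)|. Computing x^14 mod 23 for each x (by repeated squaring, reducing mod 23 at every step), the values h(0), h(1), …, h(22) are: 0, 1, 8, 4, 18, 13, 9, 2, 6, 16, 12, 3, 3, 12, 16, 6, 2, 9, 13, 18, 4, 8, 1.
The distinct values are {0, 1, 2, 3, 4, 6, 8, 9, 12, 13, 16, 18}; there are 12 of them.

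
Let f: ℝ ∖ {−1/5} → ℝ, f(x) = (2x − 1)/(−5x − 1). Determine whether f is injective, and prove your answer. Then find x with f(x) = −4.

Suppose f(x_1) = f(x_2). Cross-multiplying: (2x_1 − 1)(−5x_2 − 1) = (2x_2 − 1)(−5x_1 − 1).
Expanding both sides and cancelling the symmetric terms leaves −7·(x_1 − x_2) = 0. Since −7 ≠ 0, x_1 = x_2. So f is injective.
Solving f(x) = −4: cross-multiplying gives 2x − 1 = −4(−5x − 1), which rearranges to −18x = 5, so x = −5/18.

-5/18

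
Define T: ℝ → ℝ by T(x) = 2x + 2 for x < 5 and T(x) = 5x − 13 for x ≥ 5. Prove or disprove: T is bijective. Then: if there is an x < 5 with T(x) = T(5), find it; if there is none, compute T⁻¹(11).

Both pieces are strictly increasing (slopes 2 and 5), so each is injective on its own interval.
The left piece maps (−∞, 5) onto (−∞, 12); the right piece maps [5, ∞) onto [12, ∞).
Since 12 = 12, the images partition ℝ: T is injective and surjective, hence bijective.
Because the two images are disjoint, no x < 5 has T(x) = T(5), so we compute T⁻¹(11): 11 lies in (−∞, 12), so solve 2x + 2 = 11: x = (11 − 2)/2 = 9/2.

9/2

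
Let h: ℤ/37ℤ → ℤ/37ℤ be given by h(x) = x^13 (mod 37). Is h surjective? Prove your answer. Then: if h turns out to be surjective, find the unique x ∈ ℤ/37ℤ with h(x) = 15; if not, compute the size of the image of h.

2

Since 37 is prime, the nonzero elements of ℤ/37ℤ form a cyclic group of order 36.
As gcd(13, 36) = 1, raising to the 13th power is a bijection on this group: if u^13 ≡ v^13 then (uv^{−1})^13 = 1, and the only element of order dividing gcd(13, 36) = 1 is 1, so u = v.
With h(0) = 0 this makes h injective on all of ℤ/37ℤ, hence bijective (finite equal-size domain and codomain). In particular h is surjective.
Since h is surjective, we find the preimage of 15. The inverse of x ↦ x^13 on (ℤ/37ℤ)^× is x ↦ x^25, because 13·25 = 325 = 9·36 + 1 ≡ 1 (mod 36) and x^{36} = 1 for x ≠ 0 (Fermat). So h⁻¹(15) = 15^25 mod 37.
Repeated squaring mod 37: 15^1 ≡ 15, 15^2 ≡ 15² = 225 ≡ 3, 15^4 ≡ 3² = 9, 15^8 ≡ 9² = 81 ≡ 7, 15^16 ≡ 7² = 49 ≡ 12. Since 25 = 16 + 8 + 1, 15^25 ≡ 12·7·15: 12·7 = 84 ≡ 10, then 10·15 = 150 ≡ 2. So 15^25 ≡ 2 (mod 37).
Hence h⁻¹(15) = 2.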